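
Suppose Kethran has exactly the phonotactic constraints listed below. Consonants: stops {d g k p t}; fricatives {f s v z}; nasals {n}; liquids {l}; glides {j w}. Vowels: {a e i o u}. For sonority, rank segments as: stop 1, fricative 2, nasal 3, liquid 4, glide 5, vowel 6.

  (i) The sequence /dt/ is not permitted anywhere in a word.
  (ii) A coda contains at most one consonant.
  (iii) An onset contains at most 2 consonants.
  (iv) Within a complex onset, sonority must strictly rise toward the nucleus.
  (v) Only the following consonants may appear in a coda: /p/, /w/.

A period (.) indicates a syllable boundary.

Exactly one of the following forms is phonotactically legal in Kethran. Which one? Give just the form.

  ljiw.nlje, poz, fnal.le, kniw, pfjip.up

ljiw.nlje — violates constraint (iii): syllable 2 onset /nlj/ has 3 consonants (> 2) → phonotactically illegal
poz — violates constraint (v): syllable 1 coda contains /z/, which is not a licensed coda consonant → phonotactically illegal
fnal.le — violates constraint (v): syllable 1 coda contains /l/, which is not a licensed coda consonant → phonotactically illegal
kniw — σ1 onset /kn/ (1→3 rises), coda /w/ ok → phonotactically legal
pfjip.up — violates constraint (iii): syllable 1 onset /pfj/ has 3 consonants (> 2) → phonotactically illegal

kniw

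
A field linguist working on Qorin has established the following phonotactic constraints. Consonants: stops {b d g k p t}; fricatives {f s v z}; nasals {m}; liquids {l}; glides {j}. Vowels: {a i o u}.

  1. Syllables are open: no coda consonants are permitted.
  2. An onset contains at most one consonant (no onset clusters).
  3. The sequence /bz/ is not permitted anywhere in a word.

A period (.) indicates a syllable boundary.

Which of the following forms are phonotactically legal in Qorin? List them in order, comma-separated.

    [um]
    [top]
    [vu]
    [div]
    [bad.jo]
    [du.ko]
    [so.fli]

[vu], [du.ko]

[um] — violates constraint 1: syllable 1 coda /m/ has 1 consonant (> 0) → phonotactically illegal
[top] — violates constraint 1: syllable 1 coda /p/ has 1 consonant (> 0) → phonotactically illegal
[vu] — σ1 onset /v/, coda /∅/ ok → phonotactically legal
[div] — violates constraint 1: syllable 1 coda /v/ has 1 consonant (> 0) → phonotactically illegal
[bad.jo] — violates constraint 1: syllable 1 coda /d/ has 1 consonant (> 0) → phonotactically illegal
[du.ko] — σ1 onset /d/, coda /∅/ ok; σ2 onset /k/, coda /∅/ ok → phonotactically legal
[so.fli] — violates constraint 2: syllable 2 onset /fl/ has 2 consonants (> 1) → phonotactically illegal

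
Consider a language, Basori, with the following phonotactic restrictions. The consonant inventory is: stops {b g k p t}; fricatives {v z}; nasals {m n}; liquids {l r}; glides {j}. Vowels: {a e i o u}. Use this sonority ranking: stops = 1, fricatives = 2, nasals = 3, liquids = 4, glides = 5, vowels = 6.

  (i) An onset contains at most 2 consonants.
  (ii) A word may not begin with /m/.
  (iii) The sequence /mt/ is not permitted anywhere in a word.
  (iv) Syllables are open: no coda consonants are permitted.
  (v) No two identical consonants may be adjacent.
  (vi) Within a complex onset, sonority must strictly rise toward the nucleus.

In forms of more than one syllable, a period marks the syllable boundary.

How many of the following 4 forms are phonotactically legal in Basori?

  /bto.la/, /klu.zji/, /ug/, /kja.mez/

1

/bto.la/ — violates constraint (vi): syllable 1 onset /bt/: /b/ (stop, 1) → /t/ (stop, 1) does not rise → phonotactically illegal
/klu.zji/ — σ1 onset /kl/ (1→4 rises), coda /∅/ ok; σ2 onset /zj/ (2→5 rises), coda /∅/ ok → phonotactically legal
/ug/ — violates constraint (iv): syllable 1 coda /g/ has 1 consonant (> 0) → phonotactically illegal
/kja.mez/ — violates constraint (iv): syllable 2 coda /z/ has 1 consonant (> 0) → phonotactically illegal
Phonotactically legal: /klu.zji/ → 1.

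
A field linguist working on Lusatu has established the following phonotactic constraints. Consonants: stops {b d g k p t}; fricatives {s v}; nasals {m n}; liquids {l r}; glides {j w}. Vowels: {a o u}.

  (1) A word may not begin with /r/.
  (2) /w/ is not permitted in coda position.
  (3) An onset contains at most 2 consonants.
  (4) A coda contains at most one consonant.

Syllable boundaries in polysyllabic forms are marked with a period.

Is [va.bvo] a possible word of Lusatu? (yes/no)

[va.bvo] — σ1 onset /v/, coda /∅/ ok; σ2 onset /bv/ (2C), coda /∅/ ok → permitted

yes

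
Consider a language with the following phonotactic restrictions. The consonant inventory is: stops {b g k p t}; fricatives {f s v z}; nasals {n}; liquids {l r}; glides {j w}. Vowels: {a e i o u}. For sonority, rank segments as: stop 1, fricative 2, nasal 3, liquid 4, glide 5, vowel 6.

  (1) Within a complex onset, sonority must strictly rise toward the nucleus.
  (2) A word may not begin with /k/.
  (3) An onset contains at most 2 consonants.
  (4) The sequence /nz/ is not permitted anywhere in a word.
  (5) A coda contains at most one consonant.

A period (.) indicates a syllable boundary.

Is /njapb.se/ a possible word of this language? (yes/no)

/njapb.se/ — violates constraint 5: syllable 1 coda /pb/ has 2 consonants (> 1) → not permitted

no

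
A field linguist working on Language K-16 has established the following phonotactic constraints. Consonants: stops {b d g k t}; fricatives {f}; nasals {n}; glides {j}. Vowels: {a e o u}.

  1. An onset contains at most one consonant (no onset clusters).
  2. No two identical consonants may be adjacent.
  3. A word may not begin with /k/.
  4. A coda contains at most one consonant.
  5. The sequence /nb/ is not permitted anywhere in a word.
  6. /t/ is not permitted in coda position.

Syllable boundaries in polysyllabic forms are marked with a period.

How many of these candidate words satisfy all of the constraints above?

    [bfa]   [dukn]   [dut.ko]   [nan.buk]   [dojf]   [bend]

[bfa] — violates constraint 1: syllable 1 onset /bf/ has 2 consonants (> 1) → ill-formed
[dukn] — violates constraint 4: syllable 1 coda /kn/ has 2 consonants (> 1) → ill-formed
[dut.ko] — violates constraint 6: syllable 1 coda contains /t/ → ill-formed
[nan.buk] — violates constraint 5: contains banned sequence /nb/ → ill-formed
[dojf] — violates constraint 4: syllable 1 coda /jf/ has 2 consonants (> 1) → ill-formed
[bend] — violates constraint 4: syllable 1 coda /nd/ has 2 consonants (> 1) → ill-formed
No form is well-formed → 0.

0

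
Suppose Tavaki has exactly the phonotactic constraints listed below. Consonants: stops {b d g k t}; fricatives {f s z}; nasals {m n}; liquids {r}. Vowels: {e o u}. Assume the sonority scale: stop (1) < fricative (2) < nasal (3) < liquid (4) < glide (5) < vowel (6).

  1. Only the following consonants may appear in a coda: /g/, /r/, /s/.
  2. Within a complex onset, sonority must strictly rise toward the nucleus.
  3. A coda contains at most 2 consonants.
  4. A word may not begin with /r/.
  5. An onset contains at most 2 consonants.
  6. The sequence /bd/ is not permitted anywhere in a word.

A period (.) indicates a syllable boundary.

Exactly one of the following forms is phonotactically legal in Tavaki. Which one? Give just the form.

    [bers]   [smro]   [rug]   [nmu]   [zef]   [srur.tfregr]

[bers] — σ1 onset /b/, coda /rs/ (2C) ok → phonotactically legal
[smro] — violates constraint 5: syllable 1 onset /smr/ has 3 consonants (> 2) → phonotactically illegal
[rug] — violates constraint 4: word begins with /r/ → phonotactically illegal
[nmu] — violates constraint 2: syllable 1 onset /nm/: /n/ (nasal, 3) → /m/ (nasal, 3) does not rise → phonotactically illegal
[zef] — violates constraint 1: syllable 1 coda contains /f/, which is not a licensed coda consonant → phonotactically illegal
[srur.tfregr] — violates constraint 5: syllable 2 onset /tfr/ has 3 consonants (> 2) → phonotactically illegal

[bers]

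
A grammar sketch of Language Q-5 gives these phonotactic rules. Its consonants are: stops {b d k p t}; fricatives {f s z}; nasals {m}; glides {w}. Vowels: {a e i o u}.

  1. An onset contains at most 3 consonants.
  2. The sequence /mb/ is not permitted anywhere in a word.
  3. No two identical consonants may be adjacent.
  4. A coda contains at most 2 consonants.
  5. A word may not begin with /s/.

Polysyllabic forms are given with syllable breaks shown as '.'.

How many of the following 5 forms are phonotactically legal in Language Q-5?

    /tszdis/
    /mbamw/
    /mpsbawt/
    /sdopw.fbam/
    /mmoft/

0

/tszdis/ — violates constraint 1: syllable 1 onset /tszd/ has 4 consonants (> 3) → phonotactically illegal
/mbamw/ — violates constraint 2: contains banned sequence /mb/ → phonotactically illegal
/mpsbawt/ — violates constraint 1: syllable 1 onset /mpsb/ has 4 consonants (> 3) → phonotactically illegal
/sdopw.fbam/ — violates constraint 5: word begins with /s/ → phonotactically illegal
/mmoft/ — violates constraint 3: adjacent identical consonants /mm/ → phonotactically illegal
No form is phonotactically legal → 0.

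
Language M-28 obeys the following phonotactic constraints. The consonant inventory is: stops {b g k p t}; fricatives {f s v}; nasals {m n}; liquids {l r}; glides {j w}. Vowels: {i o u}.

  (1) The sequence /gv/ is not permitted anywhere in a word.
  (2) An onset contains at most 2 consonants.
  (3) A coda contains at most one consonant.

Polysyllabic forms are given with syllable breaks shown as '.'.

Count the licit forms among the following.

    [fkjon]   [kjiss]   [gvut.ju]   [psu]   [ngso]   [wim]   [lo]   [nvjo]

[fkjon] — violates constraint 2: syllable 1 onset /fkj/ has 3 consonants (> 2) → illicit
[kjiss] — violates constraint 3: syllable 1 coda /ss/ has 2 consonants (> 1) → illicit
[gvut.ju] — violates constraint 1: contains banned sequence /gv/ → illicit
[psu] — σ1 onset /ps/ (2C), coda /∅/ ok → licit
[ngso] — violates constraint 2: syllable 1 onset /ngs/ has 3 consonants (> 2) → illicit
[wim] — σ1 onset /w/, coda /m/ ok → licit
[lo] — σ1 onset /l/, coda /∅/ ok → licit
[nvjo] — violates constraint 2: syllable 1 onset /nvj/ has 3 consonants (> 2) → illicit
Licit: [psu], [wim], [lo] → 3.

3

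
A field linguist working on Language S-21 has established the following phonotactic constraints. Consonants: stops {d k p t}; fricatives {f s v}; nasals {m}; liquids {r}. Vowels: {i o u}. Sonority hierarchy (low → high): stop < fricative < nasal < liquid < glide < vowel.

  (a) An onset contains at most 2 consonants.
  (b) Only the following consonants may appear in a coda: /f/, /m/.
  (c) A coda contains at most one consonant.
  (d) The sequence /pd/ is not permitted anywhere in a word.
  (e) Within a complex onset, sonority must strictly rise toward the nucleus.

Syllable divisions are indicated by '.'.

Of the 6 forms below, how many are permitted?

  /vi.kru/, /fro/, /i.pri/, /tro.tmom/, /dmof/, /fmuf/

6

/vi.kru/ — σ1 onset /v/, coda /∅/ ok; σ2 onset /kr/ (1→4 rises), coda /∅/ ok → permitted
/fro/ — σ1 onset /fr/ (2→4 rises), coda /∅/ ok → permitted
/i.pri/ — σ1 onset /∅/, coda /∅/ ok; σ2 onset /pr/ (1→4 rises), coda /∅/ ok → permitted
/tro.tmom/ — σ1 onset /tr/ (1→4 rises), coda /∅/ ok; σ2 onset /tm/ (1→3 rises), coda /m/ ok → permitted
/dmof/ — σ1 onset /dm/ (1→3 rises), coda /f/ ok → permitted
/fmuf/ — σ1 onset /fm/ (2→3 rises), coda /f/ ok → permitted
Permitted: /vi.kru/, /fro/, /i.pri/, /tro.tmom/, /dmof/, /fmuf/ → 6.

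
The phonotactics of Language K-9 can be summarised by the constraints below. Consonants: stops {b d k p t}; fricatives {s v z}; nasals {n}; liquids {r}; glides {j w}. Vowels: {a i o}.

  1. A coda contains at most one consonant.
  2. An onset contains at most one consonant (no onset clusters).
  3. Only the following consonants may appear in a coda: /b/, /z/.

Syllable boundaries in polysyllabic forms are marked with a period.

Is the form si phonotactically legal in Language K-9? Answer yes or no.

yes

si — σ1 onset /s/, coda /∅/ ok → phonotactically legal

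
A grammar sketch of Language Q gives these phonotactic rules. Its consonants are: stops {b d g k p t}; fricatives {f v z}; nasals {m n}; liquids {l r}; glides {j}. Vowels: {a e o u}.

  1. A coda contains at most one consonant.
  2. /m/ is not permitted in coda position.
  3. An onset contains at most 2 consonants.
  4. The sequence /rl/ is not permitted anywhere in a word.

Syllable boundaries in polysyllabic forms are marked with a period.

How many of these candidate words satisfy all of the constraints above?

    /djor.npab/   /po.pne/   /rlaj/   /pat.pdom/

2

/djor.npab/ — σ1 onset /dj/ (2C), coda /r/ ok; σ2 onset /np/ (2C), coda /b/ ok → licit
/po.pne/ — σ1 onset /p/, coda /∅/ ok; σ2 onset /pn/ (2C), coda /∅/ ok → licit
/rlaj/ — violates constraint 4: contains banned sequence /rl/ → illicit
/pat.pdom/ — violates constraint 2: syllable 2 coda contains /m/ → illicit
Licit: /djor.npab/, /po.pne/ → 2.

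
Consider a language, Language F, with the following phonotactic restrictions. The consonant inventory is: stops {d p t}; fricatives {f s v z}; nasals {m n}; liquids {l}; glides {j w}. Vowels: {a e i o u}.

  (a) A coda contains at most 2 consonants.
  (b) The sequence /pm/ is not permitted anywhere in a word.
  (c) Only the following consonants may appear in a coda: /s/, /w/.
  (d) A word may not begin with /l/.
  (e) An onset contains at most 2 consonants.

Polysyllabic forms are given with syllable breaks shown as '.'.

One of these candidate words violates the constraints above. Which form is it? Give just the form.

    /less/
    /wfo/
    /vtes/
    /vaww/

/less/

/less/ — violates constraint (d): word begins with /l/ → not permitted
/wfo/ — σ1 onset /wf/ (2C), coda /∅/ ok → permitted
/vtes/ — σ1 onset /vt/ (2C), coda /s/ ok → permitted
/vaww/ — σ1 onset /v/, coda /ww/ (2C) ok → permitted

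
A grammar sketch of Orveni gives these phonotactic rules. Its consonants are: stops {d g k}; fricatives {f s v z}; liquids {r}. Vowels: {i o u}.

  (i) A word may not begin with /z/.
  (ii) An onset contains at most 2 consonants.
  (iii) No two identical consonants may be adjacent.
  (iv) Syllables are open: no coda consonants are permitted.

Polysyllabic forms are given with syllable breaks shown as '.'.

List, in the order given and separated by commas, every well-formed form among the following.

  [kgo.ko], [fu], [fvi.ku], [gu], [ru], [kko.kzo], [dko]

[kgo.ko] — σ1 onset /kg/ (2C), coda /∅/ ok; σ2 onset /k/, coda /∅/ ok → well-formed
[fu] — σ1 onset /f/, coda /∅/ ok → well-formed
[fvi.ku] — σ1 onset /fv/ (2C), coda /∅/ ok; σ2 onset /k/, coda /∅/ ok → well-formed
[gu] — σ1 onset /g/, coda /∅/ ok → well-formed
[ru] — σ1 onset /r/, coda /∅/ ok → well-formed
[kko.kzo] — violates constraint (iii): adjacent identical consonants /kk/ → ill-formed
[dko] — σ1 onset /dk/ (2C), coda /∅/ ok → well-formed

[kgo.ko], [fu], [fvi.ku], [gu], [ru], [dko]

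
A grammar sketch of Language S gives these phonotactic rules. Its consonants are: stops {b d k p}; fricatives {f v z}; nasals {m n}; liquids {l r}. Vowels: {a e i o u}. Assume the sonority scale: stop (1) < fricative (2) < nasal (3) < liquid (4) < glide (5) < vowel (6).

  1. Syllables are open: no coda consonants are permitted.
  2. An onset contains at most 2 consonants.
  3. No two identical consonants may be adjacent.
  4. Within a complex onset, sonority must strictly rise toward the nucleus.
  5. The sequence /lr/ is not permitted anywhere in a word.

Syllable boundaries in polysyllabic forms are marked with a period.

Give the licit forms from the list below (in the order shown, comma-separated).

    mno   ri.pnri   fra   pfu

fra, pfu

mno — violates constraint 4: syllable 1 onset /mn/: /m/ (nasal, 3) → /n/ (nasal, 3) does not rise → illicit
ri.pnri — violates constraint 2: syllable 2 onset /pnr/ has 3 consonants (> 2) → illicit
fra — σ1 onset /fr/ (2→4 rises), coda /∅/ ok → licit
pfu — σ1 onset /pf/ (1→2 rises), coda /∅/ ok → licit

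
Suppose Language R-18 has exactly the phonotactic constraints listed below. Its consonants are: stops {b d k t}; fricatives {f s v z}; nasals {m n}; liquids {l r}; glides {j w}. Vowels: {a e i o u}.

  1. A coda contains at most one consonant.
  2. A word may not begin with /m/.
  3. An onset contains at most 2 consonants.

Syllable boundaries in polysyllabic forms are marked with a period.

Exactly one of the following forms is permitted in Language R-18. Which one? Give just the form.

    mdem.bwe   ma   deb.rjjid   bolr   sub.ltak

sub.ltak

mdem.bwe — violates constraint 2: word begins with /m/ → not permitted
ma — violates constraint 2: word begins with /m/ → not permitted
deb.rjjid — violates constraint 3: syllable 2 onset /rjj/ has 3 consonants (> 2) → not permitted
bolr — violates constraint 1: syllable 1 coda /lr/ has 2 consonants (> 1) → not permitted
sub.ltak — σ1 onset /s/, coda /b/ ok; σ2 onset /lt/ (2C), coda /k/ ok → permitted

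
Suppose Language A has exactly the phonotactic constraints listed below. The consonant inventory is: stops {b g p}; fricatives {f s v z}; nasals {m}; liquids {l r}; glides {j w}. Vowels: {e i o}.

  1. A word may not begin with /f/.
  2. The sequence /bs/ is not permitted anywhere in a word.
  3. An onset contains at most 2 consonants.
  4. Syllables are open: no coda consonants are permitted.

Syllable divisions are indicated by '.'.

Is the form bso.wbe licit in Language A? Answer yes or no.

no

bso.wbe — violates constraint 2: contains banned sequence /bs/ → illicit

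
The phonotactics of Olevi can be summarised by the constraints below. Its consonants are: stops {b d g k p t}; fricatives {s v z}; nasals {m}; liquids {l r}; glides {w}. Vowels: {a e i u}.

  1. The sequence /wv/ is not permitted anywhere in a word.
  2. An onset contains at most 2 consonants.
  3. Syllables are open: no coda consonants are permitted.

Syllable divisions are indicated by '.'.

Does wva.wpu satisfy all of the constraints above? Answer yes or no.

no

wva.wpu — violates constraint 1: contains banned sequence /wv/ → phonotactically illegal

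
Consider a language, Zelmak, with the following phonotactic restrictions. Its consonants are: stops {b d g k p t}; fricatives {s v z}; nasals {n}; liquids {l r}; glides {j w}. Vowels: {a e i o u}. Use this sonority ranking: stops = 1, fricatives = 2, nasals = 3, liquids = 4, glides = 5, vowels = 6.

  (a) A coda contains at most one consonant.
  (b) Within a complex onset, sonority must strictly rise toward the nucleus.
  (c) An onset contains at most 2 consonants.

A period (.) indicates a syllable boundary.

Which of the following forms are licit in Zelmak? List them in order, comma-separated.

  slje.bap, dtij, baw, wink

baw

slje.bap — violates constraint (c): syllable 1 onset /slj/ has 3 consonants (> 2) → illicit
dtij — violates constraint (b): syllable 1 onset /dt/: /d/ (stop, 1) → /t/ (stop, 1) does not rise → illicit
baw — σ1 onset /b/, coda /w/ ok → licit
wink — violates constraint (a): syllable 1 coda /nk/ has 2 consonants (> 1) → illicit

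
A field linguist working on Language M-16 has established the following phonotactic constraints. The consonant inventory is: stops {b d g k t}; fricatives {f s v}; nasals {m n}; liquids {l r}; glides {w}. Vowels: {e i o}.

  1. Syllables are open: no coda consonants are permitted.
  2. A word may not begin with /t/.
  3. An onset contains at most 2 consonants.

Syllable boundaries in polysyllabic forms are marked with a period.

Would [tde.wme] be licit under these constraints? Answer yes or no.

[tde.wme] — violates constraint 2: word begins with /t/ → illicit

no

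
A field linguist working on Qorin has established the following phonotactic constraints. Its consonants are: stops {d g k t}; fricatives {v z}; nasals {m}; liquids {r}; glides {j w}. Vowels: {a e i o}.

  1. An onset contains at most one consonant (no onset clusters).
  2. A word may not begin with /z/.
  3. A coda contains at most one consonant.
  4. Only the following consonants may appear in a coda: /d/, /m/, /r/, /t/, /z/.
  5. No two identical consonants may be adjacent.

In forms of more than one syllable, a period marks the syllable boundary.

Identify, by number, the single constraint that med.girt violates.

3

med.girt: syllable 2 coda /rt/ has 2 consonants (> 1).
This is a violation of constraint 3: "A coda contains at most one consonant."
The remaining constraints (1, 2, 4, 5) are satisfied.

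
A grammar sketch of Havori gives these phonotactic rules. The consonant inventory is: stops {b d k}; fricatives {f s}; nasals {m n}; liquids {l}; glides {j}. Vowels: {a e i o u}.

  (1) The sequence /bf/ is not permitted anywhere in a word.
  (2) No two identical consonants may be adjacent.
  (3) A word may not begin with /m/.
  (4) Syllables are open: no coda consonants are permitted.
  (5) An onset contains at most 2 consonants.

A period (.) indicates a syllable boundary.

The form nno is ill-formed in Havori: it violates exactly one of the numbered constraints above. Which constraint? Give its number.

nno: adjacent identical consonants /nn/.
This is a violation of constraint 2: "No two identical consonants may be adjacent."
The remaining constraints (1, 3, 4, 5) are satisfied.

2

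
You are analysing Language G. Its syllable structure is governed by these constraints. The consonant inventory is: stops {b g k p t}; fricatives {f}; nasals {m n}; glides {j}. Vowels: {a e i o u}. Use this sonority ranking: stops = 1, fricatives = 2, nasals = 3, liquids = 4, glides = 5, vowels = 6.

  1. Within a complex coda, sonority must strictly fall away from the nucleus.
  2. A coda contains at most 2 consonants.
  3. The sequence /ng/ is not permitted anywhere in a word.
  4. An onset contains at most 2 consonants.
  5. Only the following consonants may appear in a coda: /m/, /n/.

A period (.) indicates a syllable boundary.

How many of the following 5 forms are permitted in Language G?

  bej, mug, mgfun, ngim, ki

1

bej — violates constraint 5: syllable 1 coda contains /j/, which is not a licensed coda consonant → not permitted
mug — violates constraint 5: syllable 1 coda contains /g/, which is not a licensed coda consonant → not permitted
mgfun — violates constraint 4: syllable 1 onset /mgf/ has 3 consonants (> 2) → not permitted
ngim — violates constraint 3: contains banned sequence /ng/ → not permitted
ki — σ1 onset /k/, coda /∅/ ok → permitted
Permitted: ki → 1.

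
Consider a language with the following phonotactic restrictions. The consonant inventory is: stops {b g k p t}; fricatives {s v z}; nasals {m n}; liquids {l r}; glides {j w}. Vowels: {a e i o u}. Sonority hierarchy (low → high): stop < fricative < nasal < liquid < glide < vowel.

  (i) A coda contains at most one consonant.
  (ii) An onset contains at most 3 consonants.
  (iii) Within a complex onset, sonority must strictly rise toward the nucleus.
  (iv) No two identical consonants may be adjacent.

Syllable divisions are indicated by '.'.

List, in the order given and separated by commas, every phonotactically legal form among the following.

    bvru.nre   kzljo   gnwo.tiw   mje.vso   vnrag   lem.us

bvru.nre, gnwo.tiw, vnrag, lem.us

bvru.nre — σ1 onset /bvr/ (1→2→4 rises), coda /∅/ ok; σ2 onset /nr/ (3→4 rises), coda /∅/ ok → phonotactically legal
kzljo — violates constraint (ii): syllable 1 onset /kzlj/ has 4 consonants (> 3) → phonotactically illegal
gnwo.tiw — σ1 onset /gnw/ (1→3→5 rises), coda /∅/ ok; σ2 onset /t/, coda /w/ ok → phonotactically legal
mje.vso — violates constraint (iii): syllable 2 onset /vs/: /v/ (fricative, 2) → /s/ (fricative, 2) does not rise → phonotactically illegal
vnrag — σ1 onset /vnr/ (2→3→4 rises), coda /g/ ok → phonotactically legal
lem.us — σ1 onset /l/, coda /m/ ok; σ2 onset /∅/, coda /s/ ok → phonotactically legal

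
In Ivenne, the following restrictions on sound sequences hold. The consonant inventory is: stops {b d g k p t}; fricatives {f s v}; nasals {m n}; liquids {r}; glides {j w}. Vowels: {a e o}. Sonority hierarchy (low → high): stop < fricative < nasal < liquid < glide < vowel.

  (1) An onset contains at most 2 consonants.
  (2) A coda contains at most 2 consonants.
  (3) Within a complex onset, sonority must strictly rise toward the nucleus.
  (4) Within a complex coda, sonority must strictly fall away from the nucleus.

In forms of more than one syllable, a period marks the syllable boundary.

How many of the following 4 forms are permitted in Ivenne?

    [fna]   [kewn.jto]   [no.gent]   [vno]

3

[fna] — σ1 onset /fn/ (2→3 rises), coda /∅/ ok → permitted
[kewn.jto] — violates constraint 3: syllable 2 onset /jt/: /j/ (glide, 5) → /t/ (stop, 1) does not rise → not permitted
[no.gent] — σ1 onset /n/, coda /∅/ ok; σ2 onset /g/, coda /nt/ (3→1 falls) ok → permitted
[vno] — σ1 onset /vn/ (2→3 rises), coda /∅/ ok → permitted
Permitted: [fna], [no.gent], [vno] → 3.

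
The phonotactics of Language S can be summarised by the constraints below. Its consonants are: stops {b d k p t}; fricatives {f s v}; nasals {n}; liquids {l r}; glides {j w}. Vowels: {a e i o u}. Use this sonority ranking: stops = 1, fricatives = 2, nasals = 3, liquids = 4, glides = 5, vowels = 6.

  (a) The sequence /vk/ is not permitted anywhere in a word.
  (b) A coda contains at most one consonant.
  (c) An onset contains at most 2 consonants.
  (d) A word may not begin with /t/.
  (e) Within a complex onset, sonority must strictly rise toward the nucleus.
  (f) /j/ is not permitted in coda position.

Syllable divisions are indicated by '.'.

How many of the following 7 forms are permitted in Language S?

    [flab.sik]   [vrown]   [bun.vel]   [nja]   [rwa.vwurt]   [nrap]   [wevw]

4

[flab.sik] — σ1 onset /fl/ (2→4 rises), coda /b/ ok; σ2 onset /s/, coda /k/ ok → permitted
[vrown] — violates constraint (b): syllable 1 coda /wn/ has 2 consonants (> 1) → not permitted
[bun.vel] — σ1 onset /b/, coda /n/ ok; σ2 onset /v/, coda /l/ ok → permitted
[nja] — σ1 onset /nj/ (3→5 rises), coda /∅/ ok → permitted
[rwa.vwurt] — violates constraint (b): syllable 2 coda /rt/ has 2 consonants (> 1) → not permitted
[nrap] — σ1 onset /nr/ (3→4 rises), coda /p/ ok → permitted
[wevw] — violates constraint (b): syllable 1 coda /vw/ has 2 consonants (> 1) → not permitted
Permitted: [flab.sik], [bun.vel], [nja], [nrap] → 4.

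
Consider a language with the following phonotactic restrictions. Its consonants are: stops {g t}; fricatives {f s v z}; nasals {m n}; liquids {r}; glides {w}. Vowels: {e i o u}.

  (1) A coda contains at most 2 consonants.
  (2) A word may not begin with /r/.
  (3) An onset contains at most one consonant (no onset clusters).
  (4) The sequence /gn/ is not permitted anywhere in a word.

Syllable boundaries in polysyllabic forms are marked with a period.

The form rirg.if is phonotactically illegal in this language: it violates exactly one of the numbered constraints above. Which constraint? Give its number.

rirg.if: word begins with /r/.
This is a violation of constraint 2: "A word may not begin with /r/."
The remaining constraints (1, 3, 4) are satisfied.

2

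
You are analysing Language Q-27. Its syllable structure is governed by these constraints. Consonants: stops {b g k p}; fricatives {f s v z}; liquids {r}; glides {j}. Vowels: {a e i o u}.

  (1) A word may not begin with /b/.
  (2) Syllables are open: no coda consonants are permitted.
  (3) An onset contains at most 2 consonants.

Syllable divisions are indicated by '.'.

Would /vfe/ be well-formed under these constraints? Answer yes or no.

/vfe/ — σ1 onset /vf/ (2C), coda /∅/ ok → well-formed

yes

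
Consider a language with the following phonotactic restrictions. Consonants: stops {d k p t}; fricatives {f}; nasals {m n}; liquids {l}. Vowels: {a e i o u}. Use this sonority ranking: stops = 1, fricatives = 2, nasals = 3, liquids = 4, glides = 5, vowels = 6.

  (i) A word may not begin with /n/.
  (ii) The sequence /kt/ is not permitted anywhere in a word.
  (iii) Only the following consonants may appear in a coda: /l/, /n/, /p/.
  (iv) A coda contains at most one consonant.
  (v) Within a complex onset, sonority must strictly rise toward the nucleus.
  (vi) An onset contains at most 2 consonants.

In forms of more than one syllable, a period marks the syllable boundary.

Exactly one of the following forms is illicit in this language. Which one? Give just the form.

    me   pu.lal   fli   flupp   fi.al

me — σ1 onset /m/, coda /∅/ ok → licit
pu.lal — σ1 onset /p/, coda /∅/ ok; σ2 onset /l/, coda /l/ ok → licit
fli — σ1 onset /fl/ (2→4 rises), coda /∅/ ok → licit
flupp — violates constraint (iv): syllable 1 coda /pp/ has 2 consonants (> 1) → illicit
fi.al — σ1 onset /f/, coda /∅/ ok; σ2 onset /∅/, coda /l/ ok → licit

flupp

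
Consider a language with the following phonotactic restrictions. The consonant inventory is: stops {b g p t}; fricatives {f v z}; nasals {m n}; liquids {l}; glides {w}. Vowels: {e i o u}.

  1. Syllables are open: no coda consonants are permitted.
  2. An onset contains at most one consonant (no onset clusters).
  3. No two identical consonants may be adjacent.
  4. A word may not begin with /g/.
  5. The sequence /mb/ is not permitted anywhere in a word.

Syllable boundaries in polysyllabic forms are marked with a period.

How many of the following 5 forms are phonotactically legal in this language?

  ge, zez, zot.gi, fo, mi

2

ge — violates constraint 4: word begins with /g/ → phonotactically illegal
zez — violates constraint 1: syllable 1 coda /z/ has 1 consonant (> 0) → phonotactically illegal
zot.gi — violates constraint 1: syllable 1 coda /t/ has 1 consonant (> 0) → phonotactically illegal
fo — σ1 onset /f/, coda /∅/ ok → phonotactically legal
mi — σ1 onset /m/, coda /∅/ ok → phonotactically legal
Phonotactically legal: fo, mi → 2.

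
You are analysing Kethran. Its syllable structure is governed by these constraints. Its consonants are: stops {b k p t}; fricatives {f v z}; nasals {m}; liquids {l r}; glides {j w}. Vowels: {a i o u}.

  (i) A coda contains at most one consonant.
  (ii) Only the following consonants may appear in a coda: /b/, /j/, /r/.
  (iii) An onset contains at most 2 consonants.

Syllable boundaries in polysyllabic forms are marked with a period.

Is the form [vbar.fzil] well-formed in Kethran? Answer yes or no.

[vbar.fzil] — violates constraint (ii): syllable 2 coda contains /l/, which is not a licensed coda consonant → ill-formed

no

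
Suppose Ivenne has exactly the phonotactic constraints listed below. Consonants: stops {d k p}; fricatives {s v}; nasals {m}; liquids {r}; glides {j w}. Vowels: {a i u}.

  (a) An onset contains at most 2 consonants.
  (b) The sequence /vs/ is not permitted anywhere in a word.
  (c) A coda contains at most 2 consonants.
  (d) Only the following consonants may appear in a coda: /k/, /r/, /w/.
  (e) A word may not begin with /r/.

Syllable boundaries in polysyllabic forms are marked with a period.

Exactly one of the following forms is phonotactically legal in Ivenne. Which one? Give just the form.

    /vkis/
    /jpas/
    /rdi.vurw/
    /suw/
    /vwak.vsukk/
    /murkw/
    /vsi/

/vkis/ — violates constraint (d): syllable 1 coda contains /s/, which is not a licensed coda consonant → phonotactically illegal
/jpas/ — violates constraint (d): syllable 1 coda contains /s/, which is not a licensed coda consonant → phonotactically illegal
/rdi.vurw/ — violates constraint (e): word begins with /r/ → phonotactically illegal
/suw/ — σ1 onset /s/, coda /w/ ok → phonotactically legal
/vwak.vsukk/ — violates constraint (b): contains banned sequence /vs/ → phonotactically illegal
/murkw/ — violates constraint (c): syllable 1 coda /rkw/ has 3 consonants (> 2) → phonotactically illegal
/vsi/ — violates constraint (b): contains banned sequence /vs/ → phonotactically illegal

/suw/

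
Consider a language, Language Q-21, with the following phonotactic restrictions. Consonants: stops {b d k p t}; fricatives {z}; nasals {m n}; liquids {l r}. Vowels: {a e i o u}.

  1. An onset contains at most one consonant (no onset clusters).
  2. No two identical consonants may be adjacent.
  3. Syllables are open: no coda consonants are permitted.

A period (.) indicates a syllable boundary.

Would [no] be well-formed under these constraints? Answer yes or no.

yes

[no] — σ1 onset /n/, coda /∅/ ok → well-formed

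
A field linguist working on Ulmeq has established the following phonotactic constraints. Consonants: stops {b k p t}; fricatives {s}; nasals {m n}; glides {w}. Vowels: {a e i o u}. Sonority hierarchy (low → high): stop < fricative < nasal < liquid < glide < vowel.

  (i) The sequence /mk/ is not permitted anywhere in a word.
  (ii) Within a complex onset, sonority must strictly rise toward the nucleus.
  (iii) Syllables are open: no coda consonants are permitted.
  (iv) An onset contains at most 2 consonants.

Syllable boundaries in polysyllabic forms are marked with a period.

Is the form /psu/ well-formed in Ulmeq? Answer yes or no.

yes

/psu/ — σ1 onset /ps/ (1→2 rises), coda /∅/ ok → well-formed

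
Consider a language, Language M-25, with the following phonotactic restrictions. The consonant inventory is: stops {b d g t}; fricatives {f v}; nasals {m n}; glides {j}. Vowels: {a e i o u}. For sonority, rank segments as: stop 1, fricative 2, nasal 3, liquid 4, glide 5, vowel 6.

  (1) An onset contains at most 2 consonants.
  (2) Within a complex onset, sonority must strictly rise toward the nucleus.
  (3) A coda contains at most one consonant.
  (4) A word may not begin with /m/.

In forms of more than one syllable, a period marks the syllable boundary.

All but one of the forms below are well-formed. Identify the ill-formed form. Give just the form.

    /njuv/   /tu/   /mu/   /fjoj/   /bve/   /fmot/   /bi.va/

/mu/

/njuv/ — σ1 onset /nj/ (3→5 rises), coda /v/ ok → well-formed
/tu/ — σ1 onset /t/, coda /∅/ ok → well-formed
/mu/ — violates constraint 4: word begins with /m/ → ill-formed
/fjoj/ — σ1 onset /fj/ (2→5 rises), coda /j/ ok → well-formed
/bve/ — σ1 onset /bv/ (1→2 rises), coda /∅/ ok → well-formed
/fmot/ — σ1 onset /fm/ (2→3 rises), coda /t/ ok → well-formed
/bi.va/ — σ1 onset /b/, coda /∅/ ok; σ2 onset /v/, coda /∅/ ok → well-formed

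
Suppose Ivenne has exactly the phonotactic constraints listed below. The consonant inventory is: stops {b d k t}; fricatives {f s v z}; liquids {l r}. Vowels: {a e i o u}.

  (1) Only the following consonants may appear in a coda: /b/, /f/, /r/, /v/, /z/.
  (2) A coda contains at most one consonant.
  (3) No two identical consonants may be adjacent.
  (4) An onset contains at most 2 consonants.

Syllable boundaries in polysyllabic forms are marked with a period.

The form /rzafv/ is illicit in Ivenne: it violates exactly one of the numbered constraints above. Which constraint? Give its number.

/rzafv/: syllable 1 coda /fv/ has 2 consonants (> 1).
This is a violation of constraint 2: "A coda contains at most one consonant."
The remaining constraints (1, 3, 4) are satisfied.

2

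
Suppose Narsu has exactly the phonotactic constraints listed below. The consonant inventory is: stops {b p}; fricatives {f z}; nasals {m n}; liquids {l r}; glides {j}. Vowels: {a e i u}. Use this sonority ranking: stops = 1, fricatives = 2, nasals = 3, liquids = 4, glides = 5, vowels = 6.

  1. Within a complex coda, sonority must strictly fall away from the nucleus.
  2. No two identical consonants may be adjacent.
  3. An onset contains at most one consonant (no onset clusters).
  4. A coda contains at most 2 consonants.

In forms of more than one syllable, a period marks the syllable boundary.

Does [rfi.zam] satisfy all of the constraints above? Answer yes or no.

no

[rfi.zam] — violates constraint 3: syllable 1 onset /rf/ has 2 consonants (> 1) → phonotactically illegal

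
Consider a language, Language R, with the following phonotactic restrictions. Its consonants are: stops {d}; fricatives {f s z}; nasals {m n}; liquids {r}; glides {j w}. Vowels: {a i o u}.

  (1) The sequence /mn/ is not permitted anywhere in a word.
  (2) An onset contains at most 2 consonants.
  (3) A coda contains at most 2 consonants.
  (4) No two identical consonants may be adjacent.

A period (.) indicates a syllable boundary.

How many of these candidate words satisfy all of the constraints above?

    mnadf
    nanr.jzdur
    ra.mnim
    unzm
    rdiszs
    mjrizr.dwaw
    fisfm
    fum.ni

0

mnadf — violates constraint 1: contains banned sequence /mn/ → ill-formed
nanr.jzdur — violates constraint 2: syllable 2 onset /jzd/ has 3 consonants (> 2) → ill-formed
ra.mnim — violates constraint 1: contains banned sequence /mn/ → ill-formed
unzm — violates constraint 3: syllable 1 coda /nzm/ has 3 consonants (> 2) → ill-formed
rdiszs — violates constraint 3: syllable 1 coda /szs/ has 3 consonants (> 2) → ill-formed
mjrizr.dwaw — violates constraint 2: syllable 1 onset /mjr/ has 3 consonants (> 2) → ill-formed
fisfm — violates constraint 3: syllable 1 coda /sfm/ has 3 consonants (> 2) → ill-formed
fum.ni — violates constraint 1: contains banned sequence /mn/ → ill-formed
No form is well-formed → 0.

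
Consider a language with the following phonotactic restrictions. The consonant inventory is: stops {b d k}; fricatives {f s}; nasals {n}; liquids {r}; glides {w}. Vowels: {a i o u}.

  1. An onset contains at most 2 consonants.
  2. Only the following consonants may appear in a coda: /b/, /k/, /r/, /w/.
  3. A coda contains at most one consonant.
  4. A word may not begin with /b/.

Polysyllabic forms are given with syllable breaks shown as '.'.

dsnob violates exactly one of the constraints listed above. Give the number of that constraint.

dsnob: syllable 1 onset /dsn/ has 3 consonants (> 2).
This is a violation of constraint 1: "An onset contains at most 2 consonants."
The remaining constraints (2, 3, 4) are satisfied.

1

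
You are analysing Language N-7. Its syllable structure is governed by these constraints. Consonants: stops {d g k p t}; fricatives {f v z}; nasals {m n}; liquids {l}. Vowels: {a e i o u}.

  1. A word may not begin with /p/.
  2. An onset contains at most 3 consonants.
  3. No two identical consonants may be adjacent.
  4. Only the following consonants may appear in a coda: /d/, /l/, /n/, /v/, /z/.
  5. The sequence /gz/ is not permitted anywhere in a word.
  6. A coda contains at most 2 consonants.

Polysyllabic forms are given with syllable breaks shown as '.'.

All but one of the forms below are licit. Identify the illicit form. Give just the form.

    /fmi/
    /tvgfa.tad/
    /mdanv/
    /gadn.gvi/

/tvgfa.tad/

/fmi/ — σ1 onset /fm/ (2C), coda /∅/ ok → licit
/tvgfa.tad/ — violates constraint 2: syllable 1 onset /tvgf/ has 4 consonants (> 3) → illicit
/mdanv/ — σ1 onset /md/ (2C), coda /nv/ (2C) ok → licit
/gadn.gvi/ — σ1 onset /g/, coda /dn/ (2C) ok; σ2 onset /gv/ (2C), coda /∅/ ok → licit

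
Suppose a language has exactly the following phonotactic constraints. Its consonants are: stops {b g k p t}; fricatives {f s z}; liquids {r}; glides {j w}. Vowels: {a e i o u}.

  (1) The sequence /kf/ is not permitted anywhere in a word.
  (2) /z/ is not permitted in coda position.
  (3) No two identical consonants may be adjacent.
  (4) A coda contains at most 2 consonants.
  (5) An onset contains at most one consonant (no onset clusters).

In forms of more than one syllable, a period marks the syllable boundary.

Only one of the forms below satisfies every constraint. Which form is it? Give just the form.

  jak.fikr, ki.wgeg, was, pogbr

jak.fikr — violates constraint 1: contains banned sequence /kf/ → illicit
ki.wgeg — violates constraint 5: syllable 2 onset /wg/ has 2 consonants (> 1) → illicit
was — σ1 onset /w/, coda /s/ ok → licit
pogbr — violates constraint 4: syllable 1 coda /gbr/ has 3 consonants (> 2) → illicit

was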